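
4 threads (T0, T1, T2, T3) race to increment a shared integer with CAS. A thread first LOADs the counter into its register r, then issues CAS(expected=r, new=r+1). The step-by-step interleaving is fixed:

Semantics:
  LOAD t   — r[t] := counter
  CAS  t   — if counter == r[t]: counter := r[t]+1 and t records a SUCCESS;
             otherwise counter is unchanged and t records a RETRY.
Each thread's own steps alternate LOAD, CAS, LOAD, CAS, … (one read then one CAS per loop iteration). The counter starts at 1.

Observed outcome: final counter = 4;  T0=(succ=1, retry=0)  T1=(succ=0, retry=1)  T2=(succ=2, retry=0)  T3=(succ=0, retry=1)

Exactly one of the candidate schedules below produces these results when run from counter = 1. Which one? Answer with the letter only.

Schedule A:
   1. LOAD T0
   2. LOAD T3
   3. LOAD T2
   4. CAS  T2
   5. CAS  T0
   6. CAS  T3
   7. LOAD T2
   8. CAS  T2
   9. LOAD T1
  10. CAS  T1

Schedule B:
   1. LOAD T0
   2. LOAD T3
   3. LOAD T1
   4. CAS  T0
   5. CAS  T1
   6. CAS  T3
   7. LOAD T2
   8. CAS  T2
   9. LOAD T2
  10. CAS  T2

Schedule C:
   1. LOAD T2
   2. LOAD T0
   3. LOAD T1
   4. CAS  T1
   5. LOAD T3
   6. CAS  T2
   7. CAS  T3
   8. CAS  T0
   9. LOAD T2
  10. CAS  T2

B

Run B:
[1] T0.load  rd  (counter 1, T0.r 1)
[2] T3.load  rd  (counter 1, T3.r 1)
[3] T1.load  rd  (counter 1, T1.r 1)
[4] T0.cas  hit  (counter 2, T0.r 1)
[5] T1.cas  miss  (counter 2, T1.r 1)
[6] T3.cas  miss  (counter 2, T3.r 1)
[7] T2.load  rd  (counter 2, T2.r 2)
[8] T2.cas  hit  (counter 3, T2.r 2)
[9] T2.load  rd  (counter 3, T2.r 3)
[10] T2.cas  hit  (counter 4, T2.r 3)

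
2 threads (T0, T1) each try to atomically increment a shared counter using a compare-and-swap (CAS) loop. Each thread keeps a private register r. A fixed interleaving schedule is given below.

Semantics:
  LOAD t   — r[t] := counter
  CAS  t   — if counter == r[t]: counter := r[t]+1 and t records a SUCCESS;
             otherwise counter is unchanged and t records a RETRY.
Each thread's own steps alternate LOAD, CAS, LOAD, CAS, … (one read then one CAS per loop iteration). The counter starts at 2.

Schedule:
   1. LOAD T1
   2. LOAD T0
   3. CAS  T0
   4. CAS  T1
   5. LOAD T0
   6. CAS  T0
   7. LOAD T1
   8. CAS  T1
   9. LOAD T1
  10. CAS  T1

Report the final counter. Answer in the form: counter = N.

counter = 6

#1 T1 reads 2
#2 T0 reads 2
#3 T0 CAS(2→3) writes; counter now 3
#4 T1 CAS(2→3) fails; counter now 3
#5 T0 reads 3
#6 T0 CAS(3→4) writes; counter now 4
#7 T1 reads 4
#8 T1 CAS(4→5) writes; counter now 5
#9 T1 reads 5
#10 T1 CAS(5→6) writes; counter now 6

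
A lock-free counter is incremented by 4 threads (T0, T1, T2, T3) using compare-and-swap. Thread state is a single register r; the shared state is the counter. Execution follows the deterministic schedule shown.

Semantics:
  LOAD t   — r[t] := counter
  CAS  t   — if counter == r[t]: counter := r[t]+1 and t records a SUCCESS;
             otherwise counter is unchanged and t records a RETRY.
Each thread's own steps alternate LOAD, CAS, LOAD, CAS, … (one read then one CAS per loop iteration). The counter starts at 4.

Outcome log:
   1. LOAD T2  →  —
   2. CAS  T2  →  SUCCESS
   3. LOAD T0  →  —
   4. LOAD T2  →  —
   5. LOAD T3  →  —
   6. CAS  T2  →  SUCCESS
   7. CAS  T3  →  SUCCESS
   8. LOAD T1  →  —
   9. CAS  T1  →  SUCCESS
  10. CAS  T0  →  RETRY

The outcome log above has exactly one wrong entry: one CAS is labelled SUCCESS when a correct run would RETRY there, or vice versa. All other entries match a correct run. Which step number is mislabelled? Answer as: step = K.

Reference trace:
   1) LOAD T2:  M=4  r_T2=4
   2) CAS  T2:  M=5  r_T2=4 ✓
   3) LOAD T0:  M=5  r_T0=5
   4) LOAD T2:  M=5  r_T2=5
   5) LOAD T3:  M=5  r_T3=5
   6) CAS  T2:  M=6  r_T2=5 ✓
   7) CAS  T3:  M=6  r_T3=5 ✗
   8) LOAD T1:  M=6  r_T1=6
   9) CAS  T1:  M=7  r_T1=6 ✓
  10) CAS  T0:  M=7  r_T0=5 ✗
Mismatch at 7.

step = 7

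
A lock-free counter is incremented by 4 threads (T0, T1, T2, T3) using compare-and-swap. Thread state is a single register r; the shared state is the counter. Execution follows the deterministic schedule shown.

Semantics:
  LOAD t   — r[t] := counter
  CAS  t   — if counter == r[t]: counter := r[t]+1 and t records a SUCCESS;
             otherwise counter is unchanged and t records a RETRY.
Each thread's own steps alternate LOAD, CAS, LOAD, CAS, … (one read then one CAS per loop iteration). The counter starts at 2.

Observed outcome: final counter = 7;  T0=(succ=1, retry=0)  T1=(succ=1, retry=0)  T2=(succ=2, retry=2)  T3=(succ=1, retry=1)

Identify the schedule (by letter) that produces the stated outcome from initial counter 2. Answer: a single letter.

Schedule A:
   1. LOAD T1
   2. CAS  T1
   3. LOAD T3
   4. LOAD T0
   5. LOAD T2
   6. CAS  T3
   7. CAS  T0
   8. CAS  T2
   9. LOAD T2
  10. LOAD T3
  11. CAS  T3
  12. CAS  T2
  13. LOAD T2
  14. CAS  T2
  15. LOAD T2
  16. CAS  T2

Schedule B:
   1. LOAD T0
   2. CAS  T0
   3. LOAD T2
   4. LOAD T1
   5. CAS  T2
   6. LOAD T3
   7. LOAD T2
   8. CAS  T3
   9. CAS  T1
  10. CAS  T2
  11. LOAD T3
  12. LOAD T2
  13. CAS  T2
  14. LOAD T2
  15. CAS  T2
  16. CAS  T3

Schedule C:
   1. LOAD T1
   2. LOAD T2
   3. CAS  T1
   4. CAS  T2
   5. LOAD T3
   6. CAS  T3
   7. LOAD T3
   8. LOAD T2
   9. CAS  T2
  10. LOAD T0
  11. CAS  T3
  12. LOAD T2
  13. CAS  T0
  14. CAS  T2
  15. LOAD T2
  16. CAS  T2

C

Simulating candidate C:
1. LOAD T1 → mem=2 r[T1]=2 [LOAD]
2. LOAD T2 → mem=2 r[T2]=2 [LOAD]
3. CAS T1 → mem=3 r[T1]=2 [OK]
4. CAS T2 → mem=3 r[T2]=2 [RETRY]
5. LOAD T3 → mem=3 r[T3]=3 [LOAD]
6. CAS T3 → mem=4 r[T3]=3 [OK]
7. LOAD T3 → mem=4 r[T3]=4 [LOAD]
8. LOAD T2 → mem=4 r[T2]=4 [LOAD]
9. CAS T2 → mem=5 r[T2]=4 [OK]
10. LOAD T0 → mem=5 r[T0]=5 [LOAD]
11. CAS T3 → mem=5 r[T3]=4 [RETRY]
12. LOAD T2 → mem=5 r[T2]=5 [LOAD]
13. CAS T0 → mem=6 r[T0]=5 [OK]
14. CAS T2 → mem=6 r[T2]=5 [RETRY]
15. LOAD T2 → mem=6 r[T2]=6 [LOAD]
16. CAS T2 → mem=7 r[T2]=6 [OK]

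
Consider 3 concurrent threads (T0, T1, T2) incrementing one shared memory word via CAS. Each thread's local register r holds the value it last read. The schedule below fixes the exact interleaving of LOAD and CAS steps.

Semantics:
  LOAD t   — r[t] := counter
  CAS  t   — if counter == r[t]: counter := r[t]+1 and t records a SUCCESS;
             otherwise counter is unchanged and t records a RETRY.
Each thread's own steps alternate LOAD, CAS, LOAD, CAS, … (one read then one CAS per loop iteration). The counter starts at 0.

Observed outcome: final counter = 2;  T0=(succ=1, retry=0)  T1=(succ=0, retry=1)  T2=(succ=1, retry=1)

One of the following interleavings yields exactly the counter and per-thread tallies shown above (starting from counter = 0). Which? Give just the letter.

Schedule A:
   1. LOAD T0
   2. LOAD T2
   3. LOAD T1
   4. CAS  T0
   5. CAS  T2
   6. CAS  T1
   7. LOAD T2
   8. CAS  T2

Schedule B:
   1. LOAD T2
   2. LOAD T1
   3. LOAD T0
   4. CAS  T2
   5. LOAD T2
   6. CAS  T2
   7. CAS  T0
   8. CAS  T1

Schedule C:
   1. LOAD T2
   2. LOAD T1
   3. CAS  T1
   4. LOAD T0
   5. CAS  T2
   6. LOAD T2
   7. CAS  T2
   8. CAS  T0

A

Tracing schedule A:
T0 LOAD — after: cnt=0, r=0 — load
T2 LOAD — after: cnt=0, r=0 — load
T1 LOAD — after: cnt=0, r=0 — load
T0 CAS — after: cnt=1, r=0 — ok
T2 CAS — after: cnt=1, r=0 — retry
T1 CAS — after: cnt=1, r=0 — retry
T2 LOAD — after: cnt=1, r=1 — load
T2 CAS — after: cnt=2, r=1 — ok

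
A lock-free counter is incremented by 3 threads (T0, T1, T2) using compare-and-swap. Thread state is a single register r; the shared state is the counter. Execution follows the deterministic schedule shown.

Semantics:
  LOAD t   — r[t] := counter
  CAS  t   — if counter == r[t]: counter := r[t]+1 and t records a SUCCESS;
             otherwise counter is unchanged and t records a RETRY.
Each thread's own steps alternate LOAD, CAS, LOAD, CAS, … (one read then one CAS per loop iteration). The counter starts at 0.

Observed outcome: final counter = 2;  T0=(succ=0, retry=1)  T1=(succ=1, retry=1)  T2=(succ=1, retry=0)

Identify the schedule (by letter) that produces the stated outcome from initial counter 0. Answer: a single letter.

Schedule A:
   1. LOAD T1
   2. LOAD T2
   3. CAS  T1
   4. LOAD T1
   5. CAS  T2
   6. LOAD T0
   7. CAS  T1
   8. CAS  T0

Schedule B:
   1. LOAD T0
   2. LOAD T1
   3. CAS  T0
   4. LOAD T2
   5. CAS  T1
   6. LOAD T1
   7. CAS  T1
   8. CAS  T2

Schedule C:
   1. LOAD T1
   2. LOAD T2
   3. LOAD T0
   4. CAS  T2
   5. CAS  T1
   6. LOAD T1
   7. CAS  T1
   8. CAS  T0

C

Simulating candidate C:
T1 LOAD — after: cnt=0, r=0 — load
T2 LOAD — after: cnt=0, r=0 — load
T0 LOAD — after: cnt=0, r=0 — load
T2 CAS — after: cnt=1, r=0 — ok
T1 CAS — after: cnt=1, r=0 — retry
T1 LOAD — after: cnt=1, r=1 — load
T1 CAS — after: cnt=2, r=1 — ok
T0 CAS — after: cnt=2, r=0 — retry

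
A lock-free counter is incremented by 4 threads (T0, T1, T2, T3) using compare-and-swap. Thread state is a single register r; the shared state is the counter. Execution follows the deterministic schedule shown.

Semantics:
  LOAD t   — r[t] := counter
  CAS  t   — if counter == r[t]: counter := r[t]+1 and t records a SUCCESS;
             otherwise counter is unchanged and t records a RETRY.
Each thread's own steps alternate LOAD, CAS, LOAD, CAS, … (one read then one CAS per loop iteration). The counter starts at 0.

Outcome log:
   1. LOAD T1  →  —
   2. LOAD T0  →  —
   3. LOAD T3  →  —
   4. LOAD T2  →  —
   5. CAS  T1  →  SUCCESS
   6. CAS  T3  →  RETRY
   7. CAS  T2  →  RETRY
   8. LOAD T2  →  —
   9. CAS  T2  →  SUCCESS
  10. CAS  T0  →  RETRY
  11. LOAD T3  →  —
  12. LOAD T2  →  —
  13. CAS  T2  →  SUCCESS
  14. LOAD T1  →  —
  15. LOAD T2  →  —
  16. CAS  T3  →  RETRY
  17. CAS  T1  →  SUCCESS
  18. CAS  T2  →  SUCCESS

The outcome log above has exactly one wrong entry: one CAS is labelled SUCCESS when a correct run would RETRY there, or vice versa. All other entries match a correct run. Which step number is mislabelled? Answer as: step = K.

Reference trace:
1. LOAD T1 → mem=0 r[T1]=0 [LOAD]
2. LOAD T0 → mem=0 r[T0]=0 [LOAD]
3. LOAD T3 → mem=0 r[T3]=0 [LOAD]
4. LOAD T2 → mem=0 r[T2]=0 [LOAD]
5. CAS T1 → mem=1 r[T1]=0 [OK]
6. CAS T3 → mem=1 r[T3]=0 [RETRY]
7. CAS T2 → mem=1 r[T2]=0 [RETRY]
8. LOAD T2 → mem=1 r[T2]=1 [LOAD]
9. CAS T2 → mem=2 r[T2]=1 [OK]
10. CAS T0 → mem=2 r[T0]=0 [RETRY]
11. LOAD T3 → mem=2 r[T3]=2 [LOAD]
12. LOAD T2 → mem=2 r[T2]=2 [LOAD]
13. CAS T2 → mem=3 r[T2]=2 [OK]
14. LOAD T1 → mem=3 r[T1]=3 [LOAD]
15. LOAD T2 → mem=3 r[T2]=3 [LOAD]
16. CAS T3 → mem=3 r[T3]=2 [RETRY]
17. CAS T1 → mem=4 r[T1]=3 [OK]
18. CAS T2 → mem=4 r[T2]=3 [RETRY]
Log disagrees first at step 18.

step = 18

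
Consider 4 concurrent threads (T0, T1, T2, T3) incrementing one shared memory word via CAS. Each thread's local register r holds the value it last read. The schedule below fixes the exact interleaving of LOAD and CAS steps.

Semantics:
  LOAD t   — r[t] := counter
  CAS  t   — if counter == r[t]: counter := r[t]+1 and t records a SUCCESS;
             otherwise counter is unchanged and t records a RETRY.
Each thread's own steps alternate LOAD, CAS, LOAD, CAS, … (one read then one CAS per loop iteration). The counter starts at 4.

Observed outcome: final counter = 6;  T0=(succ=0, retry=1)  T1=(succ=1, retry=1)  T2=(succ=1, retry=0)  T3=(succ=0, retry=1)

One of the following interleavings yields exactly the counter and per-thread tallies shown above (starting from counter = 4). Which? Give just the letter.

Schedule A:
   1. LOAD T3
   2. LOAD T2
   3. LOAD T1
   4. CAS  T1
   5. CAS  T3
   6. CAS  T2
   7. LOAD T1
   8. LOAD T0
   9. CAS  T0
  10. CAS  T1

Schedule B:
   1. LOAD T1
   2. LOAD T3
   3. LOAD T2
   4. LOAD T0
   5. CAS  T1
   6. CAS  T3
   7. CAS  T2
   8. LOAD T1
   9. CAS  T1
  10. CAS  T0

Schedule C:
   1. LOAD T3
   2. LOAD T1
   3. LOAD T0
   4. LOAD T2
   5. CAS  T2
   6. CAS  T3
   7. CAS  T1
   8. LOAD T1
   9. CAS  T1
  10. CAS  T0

Tracing schedule C:
#1 T3 reads 4
#2 T1 reads 4
#3 T0 reads 4
#4 T2 reads 4
#5 T2 CAS(4→5) writes; counter now 5
#6 T3 CAS(4→5) fails; counter now 5
#7 T1 CAS(4→5) fails; counter now 5
#8 T1 reads 5
#9 T1 CAS(5→6) writes; counter now 6
#10 T0 CAS(4→5) fails; counter now 6

C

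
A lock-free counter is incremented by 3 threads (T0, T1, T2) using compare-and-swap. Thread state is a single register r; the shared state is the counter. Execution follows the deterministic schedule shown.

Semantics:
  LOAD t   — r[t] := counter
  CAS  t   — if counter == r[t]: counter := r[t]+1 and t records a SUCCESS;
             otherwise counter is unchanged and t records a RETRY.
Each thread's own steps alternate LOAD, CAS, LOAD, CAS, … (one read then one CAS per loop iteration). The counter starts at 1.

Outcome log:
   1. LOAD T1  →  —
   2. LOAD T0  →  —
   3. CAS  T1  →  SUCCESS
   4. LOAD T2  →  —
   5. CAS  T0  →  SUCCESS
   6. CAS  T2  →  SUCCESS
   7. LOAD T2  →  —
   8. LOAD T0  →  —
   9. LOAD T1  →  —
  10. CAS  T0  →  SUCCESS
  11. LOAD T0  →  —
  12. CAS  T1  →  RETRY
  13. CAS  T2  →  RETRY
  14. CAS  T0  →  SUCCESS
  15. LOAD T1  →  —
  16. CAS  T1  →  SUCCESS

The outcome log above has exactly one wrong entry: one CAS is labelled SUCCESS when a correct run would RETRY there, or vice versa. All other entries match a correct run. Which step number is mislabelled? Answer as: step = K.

step = 5

Correct run:
T1 LOAD — after: cnt=1, r=1 — load
T0 LOAD — after: cnt=1, r=1 — load
T1 CAS — after: cnt=2, r=1 — ok
T2 LOAD — after: cnt=2, r=2 — load
T0 CAS — after: cnt=2, r=1 — retry
T2 CAS — after: cnt=3, r=2 — ok
T2 LOAD — after: cnt=3, r=3 — load
T0 LOAD — after: cnt=3, r=3 — load
T1 LOAD — after: cnt=3, r=3 — load
T0 CAS — after: cnt=4, r=3 — ok
T0 LOAD — after: cnt=4, r=4 — load
T1 CAS — after: cnt=4, r=3 — retry
T2 CAS — after: cnt=4, r=3 — retry
T0 CAS — after: cnt=5, r=4 — ok
T1 LOAD — after: cnt=5, r=5 — load
T1 CAS — after: cnt=6, r=5 — ok
Log disagrees first at step 5.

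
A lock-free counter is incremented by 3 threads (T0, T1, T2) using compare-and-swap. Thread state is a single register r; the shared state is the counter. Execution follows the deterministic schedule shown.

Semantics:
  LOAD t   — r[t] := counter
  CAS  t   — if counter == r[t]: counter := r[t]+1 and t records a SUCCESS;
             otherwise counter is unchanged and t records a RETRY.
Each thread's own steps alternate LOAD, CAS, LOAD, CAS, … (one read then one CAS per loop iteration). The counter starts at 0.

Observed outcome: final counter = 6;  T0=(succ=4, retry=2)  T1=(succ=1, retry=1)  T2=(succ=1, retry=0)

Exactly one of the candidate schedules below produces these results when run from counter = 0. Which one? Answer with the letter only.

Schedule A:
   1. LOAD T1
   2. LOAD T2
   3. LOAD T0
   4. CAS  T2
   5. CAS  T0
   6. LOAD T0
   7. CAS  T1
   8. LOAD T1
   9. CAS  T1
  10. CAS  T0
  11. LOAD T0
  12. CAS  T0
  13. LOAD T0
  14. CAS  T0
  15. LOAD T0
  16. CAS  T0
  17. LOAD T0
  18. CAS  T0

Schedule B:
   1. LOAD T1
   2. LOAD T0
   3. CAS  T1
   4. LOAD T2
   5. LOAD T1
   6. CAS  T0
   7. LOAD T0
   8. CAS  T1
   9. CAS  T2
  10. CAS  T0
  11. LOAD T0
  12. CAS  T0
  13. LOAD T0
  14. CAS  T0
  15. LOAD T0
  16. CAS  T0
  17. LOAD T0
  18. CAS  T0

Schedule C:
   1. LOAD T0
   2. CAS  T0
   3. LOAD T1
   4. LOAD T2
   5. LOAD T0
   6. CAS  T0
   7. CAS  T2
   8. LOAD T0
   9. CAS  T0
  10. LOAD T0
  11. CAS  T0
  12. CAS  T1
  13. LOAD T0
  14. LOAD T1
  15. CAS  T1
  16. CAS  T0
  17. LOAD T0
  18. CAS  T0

Run A:
step 1: T1 LOAD ⇒ load; ctr=0 reg=0
step 2: T2 LOAD ⇒ load; ctr=0 reg=0
step 3: T0 LOAD ⇒ load; ctr=0 reg=0
step 4: T2 CAS ⇒ ok; ctr=1 reg=0
step 5: T0 CAS ⇒ retry; ctr=1 reg=0
step 6: T0 LOAD ⇒ load; ctr=1 reg=1
step 7: T1 CAS ⇒ retry; ctr=1 reg=0
step 8: T1 LOAD ⇒ load; ctr=1 reg=1
step 9: T1 CAS ⇒ ok; ctr=2 reg=1
step 10: T0 CAS ⇒ retry; ctr=2 reg=1
step 11: T0 LOAD ⇒ load; ctr=2 reg=2
step 12: T0 CAS ⇒ ok; ctr=3 reg=2
step 13: T0 LOAD ⇒ load; ctr=3 reg=3
step 14: T0 CAS ⇒ ok; ctr=4 reg=3
step 15: T0 LOAD ⇒ load; ctr=4 reg=4
step 16: T0 CAS ⇒ ok; ctr=5 reg=4
step 17: T0 LOAD ⇒ load; ctr=5 reg=5
step 18: T0 CAS ⇒ ok; ctr=6 reg=5

A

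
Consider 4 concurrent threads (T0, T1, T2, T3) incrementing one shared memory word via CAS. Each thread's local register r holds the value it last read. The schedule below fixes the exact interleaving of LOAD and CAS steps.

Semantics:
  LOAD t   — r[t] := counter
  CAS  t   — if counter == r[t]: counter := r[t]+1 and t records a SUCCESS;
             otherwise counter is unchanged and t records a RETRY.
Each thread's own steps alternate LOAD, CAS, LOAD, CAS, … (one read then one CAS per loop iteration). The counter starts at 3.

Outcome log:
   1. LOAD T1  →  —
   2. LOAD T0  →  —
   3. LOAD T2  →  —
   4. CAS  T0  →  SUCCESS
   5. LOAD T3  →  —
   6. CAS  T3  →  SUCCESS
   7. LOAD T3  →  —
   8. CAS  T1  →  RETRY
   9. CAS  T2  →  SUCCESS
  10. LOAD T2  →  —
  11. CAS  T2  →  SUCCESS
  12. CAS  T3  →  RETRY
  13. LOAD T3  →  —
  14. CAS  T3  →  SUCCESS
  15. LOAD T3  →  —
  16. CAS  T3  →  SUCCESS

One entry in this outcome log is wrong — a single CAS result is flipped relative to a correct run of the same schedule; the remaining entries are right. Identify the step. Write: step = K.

Correct run:
#1 T1 reads 3
#2 T0 reads 3
#3 T2 reads 3
#4 T0 CAS(3→4) writes; counter now 4
#5 T3 reads 4
#6 T3 CAS(4→5) writes; counter now 5
#7 T3 reads 5
#8 T1 CAS(3→4) fails; counter now 5
#9 T2 CAS(3→4) fails; counter now 5
#10 T2 reads 5
#11 T2 CAS(5→6) writes; counter now 6
#12 T3 CAS(5→6) fails; counter now 6
#13 T3 reads 6
#14 T3 CAS(6→7) writes; counter now 7
#15 T3 reads 7
#16 T3 CAS(7→8) writes; counter now 8
Log disagrees first at step 9.

step = 9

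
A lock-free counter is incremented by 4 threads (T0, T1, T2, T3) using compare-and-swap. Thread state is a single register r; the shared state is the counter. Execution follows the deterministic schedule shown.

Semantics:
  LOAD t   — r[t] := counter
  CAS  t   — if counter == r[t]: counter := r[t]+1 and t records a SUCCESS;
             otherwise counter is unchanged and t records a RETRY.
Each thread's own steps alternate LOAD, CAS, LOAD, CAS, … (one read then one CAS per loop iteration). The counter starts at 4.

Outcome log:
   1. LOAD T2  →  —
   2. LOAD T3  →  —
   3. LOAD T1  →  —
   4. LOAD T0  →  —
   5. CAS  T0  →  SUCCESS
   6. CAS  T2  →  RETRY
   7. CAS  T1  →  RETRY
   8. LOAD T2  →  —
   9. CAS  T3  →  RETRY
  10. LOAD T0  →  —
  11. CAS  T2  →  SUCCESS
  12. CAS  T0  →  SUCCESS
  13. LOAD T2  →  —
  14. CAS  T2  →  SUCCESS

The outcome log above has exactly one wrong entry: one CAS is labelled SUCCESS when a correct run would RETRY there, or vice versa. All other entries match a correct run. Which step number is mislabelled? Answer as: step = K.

step = 12

Reference trace:
[1] T2.load  rd  (counter 4, T2.r 4)
[2] T3.load  rd  (counter 4, T3.r 4)
[3] T1.load  rd  (counter 4, T1.r 4)
[4] T0.load  rd  (counter 4, T0.r 4)
[5] T0.cas  hit  (counter 5, T0.r 4)
[6] T2.cas  miss  (counter 5, T2.r 4)
[7] T1.cas  miss  (counter 5, T1.r 4)
[8] T2.load  rd  (counter 5, T2.r 5)
[9] T3.cas  miss  (counter 5, T3.r 4)
[10] T0.load  rd  (counter 5, T0.r 5)
[11] T2.cas  hit  (counter 6, T2.r 5)
[12] T0.cas  miss  (counter 6, T0.r 5)
[13] T2.load  rd  (counter 6, T2.r 6)
[14] T2.cas  hit  (counter 7, T2.r 6)
Flip is step 12.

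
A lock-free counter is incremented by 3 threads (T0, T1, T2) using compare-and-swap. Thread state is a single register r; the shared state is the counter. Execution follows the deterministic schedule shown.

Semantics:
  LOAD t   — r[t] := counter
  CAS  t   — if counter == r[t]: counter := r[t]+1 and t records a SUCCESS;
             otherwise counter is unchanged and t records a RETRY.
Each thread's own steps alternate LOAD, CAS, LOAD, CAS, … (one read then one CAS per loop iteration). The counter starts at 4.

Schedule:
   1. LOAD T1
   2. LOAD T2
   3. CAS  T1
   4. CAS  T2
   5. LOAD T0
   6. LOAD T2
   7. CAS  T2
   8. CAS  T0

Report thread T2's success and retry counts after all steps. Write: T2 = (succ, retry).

   1) LOAD T1:  M=4  r_T1=4
   2) LOAD T2:  M=4  r_T2=4
   3) CAS  T1:  M=5  r_T1=4 ✓
   4) CAS  T2:  M=5  r_T2=4 ✗
   5) LOAD T0:  M=5  r_T0=5
   6) LOAD T2:  M=5  r_T2=5
   7) CAS  T2:  M=6  r_T2=5 ✓
   8) CAS  T0:  M=6  r_T0=5 ✗

T2 = (1, 1)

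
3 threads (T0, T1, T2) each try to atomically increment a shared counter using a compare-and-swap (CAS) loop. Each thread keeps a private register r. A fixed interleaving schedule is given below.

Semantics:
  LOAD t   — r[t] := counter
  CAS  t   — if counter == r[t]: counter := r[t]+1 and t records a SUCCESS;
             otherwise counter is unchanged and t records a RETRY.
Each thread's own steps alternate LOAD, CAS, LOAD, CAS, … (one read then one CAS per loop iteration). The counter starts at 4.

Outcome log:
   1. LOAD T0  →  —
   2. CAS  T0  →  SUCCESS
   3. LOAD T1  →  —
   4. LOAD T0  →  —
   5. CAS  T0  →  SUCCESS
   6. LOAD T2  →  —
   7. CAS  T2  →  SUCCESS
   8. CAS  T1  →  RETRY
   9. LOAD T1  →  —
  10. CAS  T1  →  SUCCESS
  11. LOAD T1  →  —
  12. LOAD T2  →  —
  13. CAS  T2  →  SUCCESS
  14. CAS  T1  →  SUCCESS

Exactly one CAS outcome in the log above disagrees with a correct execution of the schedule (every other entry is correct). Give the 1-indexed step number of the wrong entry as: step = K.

step = 14

Reference trace:
T0 LOAD — after: cnt=4, r=4 — load
T0 CAS — after: cnt=5, r=4 — ok
T1 LOAD — after: cnt=5, r=5 — load
T0 LOAD — after: cnt=5, r=5 — load
T0 CAS — after: cnt=6, r=5 — ok
T2 LOAD — after: cnt=6, r=6 — load
T2 CAS — after: cnt=7, r=6 — ok
T1 CAS — after: cnt=7, r=5 — retry
T1 LOAD — after: cnt=7, r=7 — load
T1 CAS — after: cnt=8, r=7 — ok
T1 LOAD — after: cnt=8, r=8 — load
T2 LOAD — after: cnt=8, r=8 — load
T2 CAS — after: cnt=9, r=8 — ok
T1 CAS — after: cnt=9, r=8 — retry
Flip is step 14.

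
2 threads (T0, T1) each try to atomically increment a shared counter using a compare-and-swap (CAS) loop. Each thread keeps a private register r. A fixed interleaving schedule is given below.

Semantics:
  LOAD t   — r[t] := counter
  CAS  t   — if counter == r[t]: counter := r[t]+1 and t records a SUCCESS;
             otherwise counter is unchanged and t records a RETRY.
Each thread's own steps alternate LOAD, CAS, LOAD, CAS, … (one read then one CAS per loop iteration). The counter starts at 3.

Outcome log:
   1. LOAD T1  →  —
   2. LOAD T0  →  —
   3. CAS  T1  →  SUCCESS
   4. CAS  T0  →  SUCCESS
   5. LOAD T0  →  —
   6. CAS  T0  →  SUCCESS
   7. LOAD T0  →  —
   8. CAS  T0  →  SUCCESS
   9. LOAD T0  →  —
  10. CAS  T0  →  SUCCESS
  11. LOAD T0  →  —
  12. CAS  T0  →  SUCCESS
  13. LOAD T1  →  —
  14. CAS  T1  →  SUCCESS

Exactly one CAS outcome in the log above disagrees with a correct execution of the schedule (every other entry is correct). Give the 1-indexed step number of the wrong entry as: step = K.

Correct run:
[1] T1.load  rd  (counter 3, T1.r 3)
[2] T0.load  rd  (counter 3, T0.r 3)
[3] T1.cas  hit  (counter 4, T1.r 3)
[4] T0.cas  miss  (counter 4, T0.r 3)
[5] T0.load  rd  (counter 4, T0.r 4)
[6] T0.cas  hit  (counter 5, T0.r 4)
[7] T0.load  rd  (counter 5, T0.r 5)
[8] T0.cas  hit  (counter 6, T0.r 5)
[9] T0.load  rd  (counter 6, T0.r 6)
[10] T0.cas  hit  (counter 7, T0.r 6)
[11] T0.load  rd  (counter 7, T0.r 7)
[12] T0.cas  hit  (counter 8, T0.r 7)
[13] T1.load  rd  (counter 8, T1.r 8)
[14] T1.cas  hit  (counter 9, T1.r 8)
Mismatch at 4.

step = 4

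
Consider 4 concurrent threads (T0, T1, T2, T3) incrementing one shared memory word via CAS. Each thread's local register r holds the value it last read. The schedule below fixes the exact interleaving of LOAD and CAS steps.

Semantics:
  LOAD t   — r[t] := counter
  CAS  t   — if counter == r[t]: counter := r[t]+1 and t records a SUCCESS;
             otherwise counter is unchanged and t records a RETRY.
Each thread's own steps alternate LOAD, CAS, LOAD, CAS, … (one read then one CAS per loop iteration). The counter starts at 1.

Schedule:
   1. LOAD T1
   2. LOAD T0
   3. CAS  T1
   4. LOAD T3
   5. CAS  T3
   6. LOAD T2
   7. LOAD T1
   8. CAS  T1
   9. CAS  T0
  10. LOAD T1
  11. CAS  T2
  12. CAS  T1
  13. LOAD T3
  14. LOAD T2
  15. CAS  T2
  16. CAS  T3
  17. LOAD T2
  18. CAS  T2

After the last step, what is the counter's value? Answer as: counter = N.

counter = 7

T1 LOAD — after: cnt=1, r=1 — load
T0 LOAD — after: cnt=1, r=1 — load
T1 CAS — after: cnt=2, r=1 — ok
T3 LOAD — after: cnt=2, r=2 — load
T3 CAS — after: cnt=3, r=2 — ok
T2 LOAD — after: cnt=3, r=3 — load
T1 LOAD — after: cnt=3, r=3 — load
T1 CAS — after: cnt=4, r=3 — ok
T0 CAS — after: cnt=4, r=1 — retry
T1 LOAD — after: cnt=4, r=4 — load
T2 CAS — after: cnt=4, r=3 — retry
T1 CAS — after: cnt=5, r=4 — ok
T3 LOAD — after: cnt=5, r=5 — load
T2 LOAD — after: cnt=5, r=5 — load
T2 CAS — after: cnt=6, r=5 — ok
T3 CAS — after: cnt=6, r=5 — retry
T2 LOAD — after: cnt=6, r=6 — load
T2 CAS — after: cnt=7, r=6 — ok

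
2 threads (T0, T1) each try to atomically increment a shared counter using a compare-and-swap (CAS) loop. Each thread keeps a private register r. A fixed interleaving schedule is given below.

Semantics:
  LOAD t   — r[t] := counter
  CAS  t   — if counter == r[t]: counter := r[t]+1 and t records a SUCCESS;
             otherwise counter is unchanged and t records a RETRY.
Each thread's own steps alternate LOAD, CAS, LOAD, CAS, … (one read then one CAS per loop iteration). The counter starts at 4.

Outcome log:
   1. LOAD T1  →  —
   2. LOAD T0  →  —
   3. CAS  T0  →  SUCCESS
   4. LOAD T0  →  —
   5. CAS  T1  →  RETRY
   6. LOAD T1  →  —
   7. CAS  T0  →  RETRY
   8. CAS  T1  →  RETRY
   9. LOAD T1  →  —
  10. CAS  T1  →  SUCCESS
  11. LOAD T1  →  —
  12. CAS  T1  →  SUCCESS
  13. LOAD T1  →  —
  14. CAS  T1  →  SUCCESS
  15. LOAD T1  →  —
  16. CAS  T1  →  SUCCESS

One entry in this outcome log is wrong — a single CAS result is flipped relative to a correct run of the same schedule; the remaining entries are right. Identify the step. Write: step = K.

Correct run:
#1 T1 reads 4
#2 T0 reads 4
#3 T0 CAS(4→5) writes; counter now 5
#4 T0 reads 5
#5 T1 CAS(4→5) fails; counter now 5
#6 T1 reads 5
#7 T0 CAS(5→6) writes; counter now 6
#8 T1 CAS(5→6) fails; counter now 6
#9 T1 reads 6
#10 T1 CAS(6→7) writes; counter now 7
#11 T1 reads 7
#12 T1 CAS(7→8) writes; counter now 8
#13 T1 reads 8
#14 T1 CAS(8→9) writes; counter now 9
#15 T1 reads 9
#16 T1 CAS(9→10) writes; counter now 10
Flip is step 7.

step = 7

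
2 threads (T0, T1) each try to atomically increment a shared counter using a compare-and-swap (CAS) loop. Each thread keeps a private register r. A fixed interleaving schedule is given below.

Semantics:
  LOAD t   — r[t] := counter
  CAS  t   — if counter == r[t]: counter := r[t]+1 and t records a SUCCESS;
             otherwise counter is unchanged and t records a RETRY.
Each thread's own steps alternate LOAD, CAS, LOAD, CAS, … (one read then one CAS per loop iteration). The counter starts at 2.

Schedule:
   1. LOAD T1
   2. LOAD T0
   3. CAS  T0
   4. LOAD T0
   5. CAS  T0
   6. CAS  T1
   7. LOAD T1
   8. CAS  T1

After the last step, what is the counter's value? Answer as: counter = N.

counter = 5

#1 T1 reads 2
#2 T0 reads 2
#3 T0 CAS(2→3) writes; counter now 3
#4 T0 reads 3
#5 T0 CAS(3→4) writes; counter now 4
#6 T1 CAS(2→3) fails; counter now 4
#7 T1 reads 4
#8 T1 CAS(4→5) writes; counter now 5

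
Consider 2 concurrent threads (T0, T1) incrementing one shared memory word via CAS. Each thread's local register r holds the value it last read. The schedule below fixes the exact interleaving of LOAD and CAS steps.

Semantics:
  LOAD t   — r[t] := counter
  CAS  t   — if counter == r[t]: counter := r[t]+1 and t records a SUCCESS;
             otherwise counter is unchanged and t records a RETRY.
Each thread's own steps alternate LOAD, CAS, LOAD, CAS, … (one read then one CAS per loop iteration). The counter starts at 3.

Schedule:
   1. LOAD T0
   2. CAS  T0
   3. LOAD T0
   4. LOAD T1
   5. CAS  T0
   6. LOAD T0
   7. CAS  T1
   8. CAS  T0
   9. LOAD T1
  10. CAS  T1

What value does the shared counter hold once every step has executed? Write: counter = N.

   1) LOAD T0:  M=3  r_T0=3
   2) CAS  T0:  M=4  r_T0=3 ✓
   3) LOAD T0:  M=4  r_T0=4
   4) LOAD T1:  M=4  r_T1=4
   5) CAS  T0:  M=5  r_T0=4 ✓
   6) LOAD T0:  M=5  r_T0=5
   7) CAS  T1:  M=5  r_T1=4 ✗
   8) CAS  T0:  M=6  r_T0=5 ✓
   9) LOAD T1:  M=6  r_T1=6
  10) CAS  T1:  M=7  r_T1=6 ✓

counter = 7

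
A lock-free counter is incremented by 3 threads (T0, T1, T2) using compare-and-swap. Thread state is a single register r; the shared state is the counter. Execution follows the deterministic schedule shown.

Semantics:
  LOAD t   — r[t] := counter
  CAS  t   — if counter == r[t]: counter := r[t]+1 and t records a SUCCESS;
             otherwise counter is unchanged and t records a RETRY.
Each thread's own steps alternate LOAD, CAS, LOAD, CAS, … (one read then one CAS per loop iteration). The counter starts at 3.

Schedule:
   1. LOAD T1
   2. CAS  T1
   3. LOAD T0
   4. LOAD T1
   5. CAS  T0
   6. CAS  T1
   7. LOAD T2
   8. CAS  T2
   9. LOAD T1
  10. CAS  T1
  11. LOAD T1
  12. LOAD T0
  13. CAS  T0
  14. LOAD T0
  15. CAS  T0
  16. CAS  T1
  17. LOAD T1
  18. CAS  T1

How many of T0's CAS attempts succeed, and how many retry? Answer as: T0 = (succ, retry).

T0 = (3, 0)

   1) LOAD T1:  M=3  r_T1=3
   2) CAS  T1:  M=4  r_T1=3 ✓
   3) LOAD T0:  M=4  r_T0=4
   4) LOAD T1:  M=4  r_T1=4
   5) CAS  T0:  M=5  r_T0=4 ✓
   6) CAS  T1:  M=5  r_T1=4 ✗
   7) LOAD T2:  M=5  r_T2=5
   8) CAS  T2:  M=6  r_T2=5 ✓
   9) LOAD T1:  M=6  r_T1=6
  10) CAS  T1:  M=7  r_T1=6 ✓
  11) LOAD T1:  M=7  r_T1=7
  12) LOAD T0:  M=7  r_T0=7
  13) CAS  T0:  M=8  r_T0=7 ✓
  14) LOAD T0:  M=8  r_T0=8
  15) CAS  T0:  M=9  r_T0=8 ✓
  16) CAS  T1:  M=9  r_T1=7 ✗
  17) LOAD T1:  M=9  r_T1=9
  18) CAS  T1:  M=10  r_T1=9 ✓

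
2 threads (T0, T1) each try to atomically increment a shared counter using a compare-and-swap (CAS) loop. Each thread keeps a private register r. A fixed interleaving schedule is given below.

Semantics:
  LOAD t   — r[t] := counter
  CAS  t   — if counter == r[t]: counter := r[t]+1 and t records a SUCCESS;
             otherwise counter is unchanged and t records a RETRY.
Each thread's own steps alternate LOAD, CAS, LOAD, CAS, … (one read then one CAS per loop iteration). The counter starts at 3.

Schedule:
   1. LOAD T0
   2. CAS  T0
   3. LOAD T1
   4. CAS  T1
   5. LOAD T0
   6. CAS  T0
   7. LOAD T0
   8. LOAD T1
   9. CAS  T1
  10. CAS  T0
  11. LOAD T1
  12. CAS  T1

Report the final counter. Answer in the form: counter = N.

1. LOAD T0 → mem=3 r[T0]=3 [LOAD]
2. CAS T0 → mem=4 r[T0]=3 [OK]
3. LOAD T1 → mem=4 r[T1]=4 [LOAD]
4. CAS T1 → mem=5 r[T1]=4 [OK]
5. LOAD T0 → mem=5 r[T0]=5 [LOAD]
6. CAS T0 → mem=6 r[T0]=5 [OK]
7. LOAD T0 → mem=6 r[T0]=6 [LOAD]
8. LOAD T1 → mem=6 r[T1]=6 [LOAD]
9. CAS T1 → mem=7 r[T1]=6 [OK]
10. CAS T0 → mem=7 r[T0]=6 [RETRY]
11. LOAD T1 → mem=7 r[T1]=7 [LOAD]
12. CAS T1 → mem=8 r[T1]=7 [OK]

counter = 8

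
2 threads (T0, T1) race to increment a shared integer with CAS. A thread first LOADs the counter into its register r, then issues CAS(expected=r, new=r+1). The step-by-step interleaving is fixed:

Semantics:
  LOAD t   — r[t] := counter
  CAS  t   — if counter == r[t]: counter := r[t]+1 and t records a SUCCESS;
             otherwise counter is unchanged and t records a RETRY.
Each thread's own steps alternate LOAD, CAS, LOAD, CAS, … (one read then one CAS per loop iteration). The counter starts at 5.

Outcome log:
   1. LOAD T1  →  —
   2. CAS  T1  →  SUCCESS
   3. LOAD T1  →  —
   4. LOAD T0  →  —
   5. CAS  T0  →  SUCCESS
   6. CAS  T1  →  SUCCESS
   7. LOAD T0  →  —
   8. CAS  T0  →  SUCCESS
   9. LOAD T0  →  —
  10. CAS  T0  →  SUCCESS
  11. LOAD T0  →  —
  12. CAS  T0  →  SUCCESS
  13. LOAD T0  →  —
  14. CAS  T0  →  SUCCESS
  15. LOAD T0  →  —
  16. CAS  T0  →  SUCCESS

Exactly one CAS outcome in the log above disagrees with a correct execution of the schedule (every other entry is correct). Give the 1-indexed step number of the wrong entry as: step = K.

Re-executing:
step 1: T1 LOAD ⇒ load; ctr=5 reg=5
step 2: T1 CAS ⇒ ok; ctr=6 reg=5
step 3: T1 LOAD ⇒ load; ctr=6 reg=6
step 4: T0 LOAD ⇒ load; ctr=6 reg=6
step 5: T0 CAS ⇒ ok; ctr=7 reg=6
step 6: T1 CAS ⇒ retry; ctr=7 reg=6
step 7: T0 LOAD ⇒ load; ctr=7 reg=7
step 8: T0 CAS ⇒ ok; ctr=8 reg=7
step 9: T0 LOAD ⇒ load; ctr=8 reg=8
step 10: T0 CAS ⇒ ok; ctr=9 reg=8
step 11: T0 LOAD ⇒ load; ctr=9 reg=9
step 12: T0 CAS ⇒ ok; ctr=10 reg=9
step 13: T0 LOAD ⇒ load; ctr=10 reg=10
step 14: T0 CAS ⇒ ok; ctr=11 reg=10
step 15: T0 LOAD ⇒ load; ctr=11 reg=11
step 16: T0 CAS ⇒ ok; ctr=12 reg=11
Log disagrees first at step 6.

step = 6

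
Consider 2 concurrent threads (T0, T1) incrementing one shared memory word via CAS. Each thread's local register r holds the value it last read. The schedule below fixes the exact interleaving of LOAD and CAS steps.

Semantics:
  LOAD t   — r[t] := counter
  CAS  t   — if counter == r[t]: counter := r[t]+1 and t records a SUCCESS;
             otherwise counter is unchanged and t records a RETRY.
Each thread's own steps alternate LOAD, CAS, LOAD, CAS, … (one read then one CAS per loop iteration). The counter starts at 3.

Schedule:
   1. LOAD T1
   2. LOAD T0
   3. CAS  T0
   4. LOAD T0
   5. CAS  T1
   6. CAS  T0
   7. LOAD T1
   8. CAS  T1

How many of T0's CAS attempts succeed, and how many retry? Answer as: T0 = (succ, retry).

T1 LOAD — after: cnt=3, r=3 — load
T0 LOAD — after: cnt=3, r=3 — load
T0 CAS — after: cnt=4, r=3 — ok
T0 LOAD — after: cnt=4, r=4 — load
T1 CAS — after: cnt=4, r=3 — retry
T0 CAS — after: cnt=5, r=4 — ok
T1 LOAD — after: cnt=5, r=5 — load
T1 CAS — after: cnt=6, r=5 — ok

T0 = (2, 0)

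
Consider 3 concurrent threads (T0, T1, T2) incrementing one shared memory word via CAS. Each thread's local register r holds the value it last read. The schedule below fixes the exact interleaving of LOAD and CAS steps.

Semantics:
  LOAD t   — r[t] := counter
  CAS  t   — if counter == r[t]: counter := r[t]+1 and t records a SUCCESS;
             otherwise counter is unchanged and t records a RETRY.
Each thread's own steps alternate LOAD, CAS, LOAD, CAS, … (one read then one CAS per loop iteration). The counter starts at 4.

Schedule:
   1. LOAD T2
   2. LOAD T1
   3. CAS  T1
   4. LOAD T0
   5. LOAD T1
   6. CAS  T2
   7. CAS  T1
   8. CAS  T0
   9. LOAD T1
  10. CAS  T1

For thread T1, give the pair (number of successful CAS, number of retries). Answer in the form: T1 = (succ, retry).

T1 = (3, 0)

#1 T2 reads 4
#2 T1 reads 4
#3 T1 CAS(4→5) writes; counter now 5
#4 T0 reads 5
#5 T1 reads 5
#6 T2 CAS(4→5) fails; counter now 5
#7 T1 CAS(5→6) writes; counter now 6
#8 T0 CAS(5→6) fails; counter now 6
#9 T1 reads 6
#10 T1 CAS(6→7) writes; counter now 7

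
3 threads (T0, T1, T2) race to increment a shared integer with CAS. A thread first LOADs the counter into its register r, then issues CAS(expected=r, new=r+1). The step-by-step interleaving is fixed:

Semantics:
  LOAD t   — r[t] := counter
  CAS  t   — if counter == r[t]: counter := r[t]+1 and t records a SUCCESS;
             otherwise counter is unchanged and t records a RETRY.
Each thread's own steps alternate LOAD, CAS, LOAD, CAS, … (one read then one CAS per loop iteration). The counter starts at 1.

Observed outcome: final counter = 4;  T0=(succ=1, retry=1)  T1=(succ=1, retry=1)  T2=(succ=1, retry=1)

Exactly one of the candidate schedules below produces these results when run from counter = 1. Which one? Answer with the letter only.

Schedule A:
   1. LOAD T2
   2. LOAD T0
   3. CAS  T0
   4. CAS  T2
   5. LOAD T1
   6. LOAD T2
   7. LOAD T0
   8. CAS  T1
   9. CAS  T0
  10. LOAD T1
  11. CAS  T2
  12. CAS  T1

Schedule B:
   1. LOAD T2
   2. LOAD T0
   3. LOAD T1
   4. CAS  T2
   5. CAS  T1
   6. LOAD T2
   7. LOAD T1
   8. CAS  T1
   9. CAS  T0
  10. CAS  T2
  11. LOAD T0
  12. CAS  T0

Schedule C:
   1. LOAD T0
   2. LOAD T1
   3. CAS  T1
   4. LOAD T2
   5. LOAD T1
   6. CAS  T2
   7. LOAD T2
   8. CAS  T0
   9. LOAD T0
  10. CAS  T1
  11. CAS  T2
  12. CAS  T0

B

Run B:
T2 LOAD — after: cnt=1, r=1 — load
T0 LOAD — after: cnt=1, r=1 — load
T1 LOAD — after: cnt=1, r=1 — load
T2 CAS — after: cnt=2, r=1 — ok
T1 CAS — after: cnt=2, r=1 — retry
T2 LOAD — after: cnt=2, r=2 — load
T1 LOAD — after: cnt=2, r=2 — load
T1 CAS — after: cnt=3, r=2 — ok
T0 CAS — after: cnt=3, r=1 — retry
T2 CAS — after: cnt=3, r=2 — retry
T0 LOAD — after: cnt=3, r=3 — load
T0 CAS — after: cnt=4, r=3 — ok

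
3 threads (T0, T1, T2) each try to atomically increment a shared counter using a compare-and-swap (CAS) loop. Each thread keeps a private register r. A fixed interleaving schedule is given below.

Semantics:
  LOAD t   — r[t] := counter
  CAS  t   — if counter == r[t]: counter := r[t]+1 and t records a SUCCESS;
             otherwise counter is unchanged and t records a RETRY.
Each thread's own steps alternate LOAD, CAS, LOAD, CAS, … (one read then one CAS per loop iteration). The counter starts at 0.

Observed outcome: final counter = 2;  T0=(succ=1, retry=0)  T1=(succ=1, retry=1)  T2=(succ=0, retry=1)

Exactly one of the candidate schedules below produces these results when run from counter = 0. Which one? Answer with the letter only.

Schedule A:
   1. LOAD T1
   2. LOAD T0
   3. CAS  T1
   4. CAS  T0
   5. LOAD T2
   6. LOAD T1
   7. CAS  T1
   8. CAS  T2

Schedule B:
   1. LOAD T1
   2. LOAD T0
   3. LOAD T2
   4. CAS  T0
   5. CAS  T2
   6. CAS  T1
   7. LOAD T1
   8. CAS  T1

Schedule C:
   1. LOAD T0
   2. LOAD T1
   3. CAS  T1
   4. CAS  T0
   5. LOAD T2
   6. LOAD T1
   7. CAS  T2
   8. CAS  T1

Run B:
1. LOAD T1 → mem=0 r[T1]=0 [LOAD]
2. LOAD T0 → mem=0 r[T0]=0 [LOAD]
3. LOAD T2 → mem=0 r[T2]=0 [LOAD]
4. CAS T0 → mem=1 r[T0]=0 [OK]
5. CAS T2 → mem=1 r[T2]=0 [RETRY]
6. CAS T1 → mem=1 r[T1]=0 [RETRY]
7. LOAD T1 → mem=1 r[T1]=1 [LOAD]
8. CAS T1 → mem=2 r[T1]=1 [OK]

B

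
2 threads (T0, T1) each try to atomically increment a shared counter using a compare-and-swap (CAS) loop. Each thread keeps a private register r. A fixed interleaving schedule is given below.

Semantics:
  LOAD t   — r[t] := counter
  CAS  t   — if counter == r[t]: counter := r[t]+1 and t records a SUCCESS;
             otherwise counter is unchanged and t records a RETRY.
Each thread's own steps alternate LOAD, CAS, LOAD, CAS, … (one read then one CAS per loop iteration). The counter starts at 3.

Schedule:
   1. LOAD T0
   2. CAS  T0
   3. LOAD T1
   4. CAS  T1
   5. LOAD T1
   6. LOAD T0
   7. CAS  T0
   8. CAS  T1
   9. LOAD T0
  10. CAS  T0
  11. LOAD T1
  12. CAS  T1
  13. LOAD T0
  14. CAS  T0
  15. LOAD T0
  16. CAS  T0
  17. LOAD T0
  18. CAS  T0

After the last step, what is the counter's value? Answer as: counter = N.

#1 T0 reads 3
#2 T0 CAS(3→4) writes; counter now 4
#3 T1 reads 4
#4 T1 CAS(4→5) writes; counter now 5
#5 T1 reads 5
#6 T0 reads 5
#7 T0 CAS(5→6) writes; counter now 6
#8 T1 CAS(5→6) fails; counter now 6
#9 T0 reads 6
#10 T0 CAS(6→7) writes; counter now 7
#11 T1 reads 7
#12 T1 CAS(7→8) writes; counter now 8
#13 T0 reads 8
#14 T0 CAS(8→9) writes; counter now 9
#15 T0 reads 9
#16 T0 CAS(9→10) writes; counter now 10
#17 T0 reads 10
#18 T0 CAS(10→11) writes; counter now 11

counter = 11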